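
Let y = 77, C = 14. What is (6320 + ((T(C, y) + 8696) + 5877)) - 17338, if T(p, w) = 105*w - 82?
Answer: 11558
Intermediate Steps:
T(p, w) = -82 + 105*w
(6320 + ((T(C, y) + 8696) + 5877)) - 17338 = (6320 + (((-82 + 105*77) + 8696) + 5877)) - 17338 = (6320 + (((-82 + 8085) + 8696) + 5877)) - 17338 = (6320 + ((8003 + 8696) + 5877)) - 17338 = (6320 + (16699 + 5877)) - 17338 = (6320 + 22576) - 17338 = 28896 - 17338 = 11558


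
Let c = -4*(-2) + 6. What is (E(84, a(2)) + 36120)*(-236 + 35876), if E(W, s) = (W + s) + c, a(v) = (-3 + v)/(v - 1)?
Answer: 1290773880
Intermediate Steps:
a(v) = (-3 + v)/(-1 + v)
c = 14 (c = 8 + 6 = 14)
E(W, s) = 14 + W + s (E(W, s) = (W + s) + 14 = 14 + W + s)
(E(84, a(2)) + 36120)*(-236 + 35876) = ((14 + 84 + (-3 + 2)/(-1 + 2)) + 36120)*(-236 + 35876) = ((14 + 84 - 1/1) + 36120)*35640 = ((14 + 84 + 1*(-1)) + 36120)*35640 = ((14 + 84 - 1) + 36120)*35640 = (97 + 36120)*35640 = 36217*35640 = 1290773880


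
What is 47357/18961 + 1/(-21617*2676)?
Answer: 2739464716883/1096838711412 ≈ 2.4976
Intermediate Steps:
47357/18961 + 1/(-21617*2676) = 47357*(1/18961) - 1/21617*1/2676 = 47357/18961 - 1/57847092 = 2739464716883/1096838711412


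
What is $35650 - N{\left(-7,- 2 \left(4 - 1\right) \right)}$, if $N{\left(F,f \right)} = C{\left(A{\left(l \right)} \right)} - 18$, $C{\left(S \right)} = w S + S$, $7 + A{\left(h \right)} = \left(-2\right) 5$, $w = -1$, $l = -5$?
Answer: $35668$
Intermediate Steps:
$A{\left(h \right)} = -17$ ($A{\left(h \right)} = -7 - 10 = -17$)
$C{\left(S \right)} = 0$ ($C{\left(S \right)} = - S + S = 0$)
$N{\left(F,f \right)} = -18$ ($N{\left(F,f \right)} = 0 - 18 = -18$)
$35650 - N{\left(-7,- 2 \left(4 - 1\right) \right)} = 35650 - -18 = 35650 + 18 = 35668$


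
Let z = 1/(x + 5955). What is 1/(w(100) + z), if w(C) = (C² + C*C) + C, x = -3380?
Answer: 2575/51757501 ≈ 4.9751e-5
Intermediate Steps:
z = 1/2575 (z = 1/(-3380 + 5955) = 1/2575 ≈ 0.00038835)
w(C) = C + 2*C² (w(C) = (C² + C²) + C = 2*C² + C = C + 2*C²)
1/(w(100) + z) = 1/(100*(1 + 2*100) + 1/2575) = 1/(100*(1 + 200) + 1/2575) = 1/(100*201 + 1/2575) = 1/(20100 + 1/2575) = 1/(51757501/2575) = 2575/51757501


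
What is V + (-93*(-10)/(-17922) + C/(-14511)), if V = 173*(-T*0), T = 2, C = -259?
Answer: -210796/6192051 ≈ -0.034043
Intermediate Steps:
V = 0 (V = 173*(-1*2*0) = 173*(-2*0) = 173*0 = 0)
V + (-93*(-10)/(-17922) + C/(-14511)) = 0 + (-93*(-10)/(-17922) - 259/(-14511)) = 0 + (930*(-1/17922) - 259*(-1/14511)) = 0 + (-155/2987 + 37/2073) = 0 - 210796/6192051 = -210796/6192051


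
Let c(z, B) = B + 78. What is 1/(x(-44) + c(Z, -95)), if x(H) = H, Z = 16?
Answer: -1/61 ≈ -0.016393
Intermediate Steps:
c(z, B) = 78 + B
1/(x(-44) + c(Z, -95)) = 1/(-44 + (78 - 95)) = 1/(-44 - 17) = 1/(-61) = -1/61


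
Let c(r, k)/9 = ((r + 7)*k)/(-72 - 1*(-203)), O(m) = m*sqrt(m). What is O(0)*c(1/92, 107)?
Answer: 0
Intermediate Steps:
O(m) = m**(3/2)
c(r, k) = 9*k*(7 + r)/131 (c(r, k) = 9*(((r + 7)*k)/(-72 - 1*(-203))) = 9*(((7 + r)*k)/(-72 + 203)) = 9*((k*(7 + r))/131) = 9*((k*(7 + r))*(1/131)) = 9*(k*(7 + r)/131) = 9*k*(7 + r)/131)
O(0)*c(1/92, 107) = 0**(3/2)*((9/131)*107*(7 + 1/92)) = 0*((9/131)*107*(7 + 1/92)) = 0*((9/131)*107*(645/92)) = 0*(621135/12052) = 0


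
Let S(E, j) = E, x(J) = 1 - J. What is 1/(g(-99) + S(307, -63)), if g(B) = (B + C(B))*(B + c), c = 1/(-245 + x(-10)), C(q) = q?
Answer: 13/258828 ≈ 5.0226e-5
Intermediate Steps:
c = -1/234 (c = 1/(-245 + (1 - 1*(-10))) = 1/(-245 + (1 + 10)) = 1/(-245 + 11) = 1/(-234) = -1/234 ≈ -0.0042735)
g(B) = 2*B*(-1/234 + B) (g(B) = (B + B)*(B - 1/234) = (2*B)*(-1/234 + B) = 2*B*(-1/234 + B))
1/(g(-99) + S(307, -63)) = 1/((1/117)*(-99)*(-1 + 234*(-99)) + 307) = 1/((1/117)*(-99)*(-1 - 23166) + 307) = 1/((1/117)*(-99)*(-23167) + 307) = 1/(254837/13 + 307) = 1/(258828/13) = 13/258828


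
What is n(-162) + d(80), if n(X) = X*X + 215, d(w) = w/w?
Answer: 26460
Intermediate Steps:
d(w) = 1
n(X) = 215 + X² (n(X) = X² + 215 = 215 + X²)
n(-162) + d(80) = (215 + (-162)²) + 1 = (215 + 26244) + 1 = 26459 + 1 = 26460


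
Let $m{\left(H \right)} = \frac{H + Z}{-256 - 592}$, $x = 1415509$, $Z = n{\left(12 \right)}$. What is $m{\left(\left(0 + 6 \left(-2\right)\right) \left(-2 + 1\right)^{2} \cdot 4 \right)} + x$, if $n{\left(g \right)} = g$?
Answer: $\frac{300087917}{212} \approx 1.4155 \cdot 10^{6}$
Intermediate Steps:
$Z = 12$
$m{\left(H \right)} = - \frac{3}{212} - \frac{H}{848}$ ($m{\left(H \right)} = \frac{H + 12}{-256 - 592} = \frac{12 + H}{-848} = \left(12 + H\right) \left(- \frac{1}{848}\right) = - \frac{3}{212} - \frac{H}{848}$)
$m{\left(\left(0 + 6 \left(-2\right)\right) \left(-2 + 1\right)^{2} \cdot 4 \right)} + x = \left(- \frac{3}{212} - \frac{\left(0 + 6 \left(-2\right)\right) \left(-2 + 1\right)^{2} \cdot 4}{848}\right) + 1415509 = \left(- \frac{3}{212} - \frac{\left(0 - 12\right) \left(-1\right)^{2} \cdot 4}{848}\right) + 1415509 = \left(- \frac{3}{212} - \frac{\left(-12\right) 1 \cdot 4}{848}\right) + 1415509 = \left(- \frac{3}{212} - \frac{\left(-12\right) 4}{848}\right) + 1415509 = \left(- \frac{3}{212} - - \frac{3}{53}\right) + 1415509 = \left(- \frac{3}{212} + \frac{3}{53}\right) + 1415509 = \frac{9}{212} + 1415509 = \frac{300087917}{212}$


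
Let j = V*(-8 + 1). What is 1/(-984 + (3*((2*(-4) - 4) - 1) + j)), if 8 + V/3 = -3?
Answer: -1/792 ≈ -0.0012626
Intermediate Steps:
V = -33 (V = -24 + 3*(-3) = -24 - 9 = -33)
j = 231 (j = -33*(-8 + 1) = -33*(-7) = 231)
1/(-984 + (3*((2*(-4) - 4) - 1) + j)) = 1/(-984 + (3*((2*(-4) - 4) - 1) + 231)) = 1/(-984 + (3*((-8 - 4) - 1) + 231)) = 1/(-984 + (3*(-12 - 1) + 231)) = 1/(-984 + (3*(-13) + 231)) = 1/(-984 + (-39 + 231)) = 1/(-984 + 192) = 1/(-792) = -1/792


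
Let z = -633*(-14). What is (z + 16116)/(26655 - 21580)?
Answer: 24978/5075 ≈ 4.9218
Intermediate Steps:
z = 8862
(z + 16116)/(26655 - 21580) = (8862 + 16116)/(26655 - 21580) = 24978/5075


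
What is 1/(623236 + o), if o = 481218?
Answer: 1/1104454 ≈ 9.0542e-7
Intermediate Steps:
1/(623236 + o) = 1/(623236 + 481218) = 1/1104454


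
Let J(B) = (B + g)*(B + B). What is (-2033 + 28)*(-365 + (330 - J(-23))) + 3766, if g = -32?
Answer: 5146591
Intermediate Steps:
J(B) = 2*B*(-32 + B) (J(B) = (B - 32)*(B + B) = (-32 + B)*(2*B) = 2*B*(-32 + B))
(-2033 + 28)*(-365 + (330 - J(-23))) + 3766 = (-2033 + 28)*(-365 + (330 - 2*(-23)*(-32 - 23))) + 3766 = -2005*(-365 + (330 - 2*(-23)*(-55))) + 3766 = -2005*(-365 + (330 - 1*2530)) + 3766 = -2005*(-365 + (330 - 2530)) + 3766 = -2005*(-365 - 2200) + 3766 = -2005*(-2565) + 3766 = 5142825 + 3766 = 5146591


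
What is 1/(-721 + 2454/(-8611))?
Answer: -8611/6210985 ≈ -0.0013864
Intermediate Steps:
1/(-721 + 2454/(-8611)) = 1/(-721 + 2454*(-1/8611)) = 1/(-721 - 2454/8611) = 1/(-6210985/8611) = -8611/6210985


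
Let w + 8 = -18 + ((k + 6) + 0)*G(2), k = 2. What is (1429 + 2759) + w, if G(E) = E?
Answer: 4178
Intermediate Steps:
w = -10 (w = -8 + (-18 + ((2 + 6) + 0)*2) = -8 + (-18 + (8 + 0)*2) = -8 + (-18 + 8*2) = -8 + (-18 + 16) = -8 - 2 = -10)
(1429 + 2759) + w = (1429 + 2759) - 10 = 4188 - 10 = 4178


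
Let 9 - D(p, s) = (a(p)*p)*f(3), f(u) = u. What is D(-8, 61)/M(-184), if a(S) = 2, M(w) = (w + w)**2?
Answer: 57/135424 ≈ 0.00042090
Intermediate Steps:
M(w) = 4*w**2 (M(w) = (2*w)**2 = 4*w**2)
D(p, s) = 9 - 6*p (D(p, s) = 9 - 2*p*3 = 9 - 6*p)
D(-8, 61)/M(-184) = (9 - 6*(-8))/((4*(-184)**2)) = (9 + 48)/((4*33856)) = 57/135424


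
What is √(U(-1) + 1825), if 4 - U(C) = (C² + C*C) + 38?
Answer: √1789 ≈ 42.297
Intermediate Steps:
U(C) = -34 - 2*C² (U(C) = 4 - ((C² + C*C) + 38) = 4 - ((C² + C²) + 38) = 4 - (2*C² + 38) = 4 - (38 + 2*C²) = 4 + (-38 - 2*C²) = -34 - 2*C²)
√(U(-1) + 1825) = √((-34 - 2*(-1)²) + 1825) = √((-34 - 2*1) + 1825) = √((-34 - 2) + 1825) = √(-36 + 1825) = √1789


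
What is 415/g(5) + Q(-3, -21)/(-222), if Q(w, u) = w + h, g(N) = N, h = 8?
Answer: 18421/222 ≈ 82.977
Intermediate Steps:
Q(w, u) = 8 + w (Q(w, u) = w + 8 = 8 + w)
415/g(5) + Q(-3, -21)/(-222) = 415/5 + (8 - 3)/(-222) = 415*(⅕) + 5*(-1/222) = 83 - 5/222 = 18421/222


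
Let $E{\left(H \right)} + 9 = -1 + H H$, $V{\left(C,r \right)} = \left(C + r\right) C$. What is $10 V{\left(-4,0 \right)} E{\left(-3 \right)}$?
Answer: $-160$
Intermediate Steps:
$V{\left(C,r \right)} = C \left(C + r\right)$
$E{\left(H \right)} = -10 + H^{2}$ ($E{\left(H \right)} = -9 + \left(-1 + H H\right) = -9 + \left(-1 + H^{2}\right) = -10 + H^{2}$)
$10 V{\left(-4,0 \right)} E{\left(-3 \right)} = 10 \left(- 4 \left(-4 + 0\right)\right) \left(-10 + \left(-3\right)^{2}\right) = 10 \left(\left(-4\right) \left(-4\right)\right) \left(-10 + 9\right) = 10 \cdot 16 \left(-1\right) = 160 \left(-1\right) = -160$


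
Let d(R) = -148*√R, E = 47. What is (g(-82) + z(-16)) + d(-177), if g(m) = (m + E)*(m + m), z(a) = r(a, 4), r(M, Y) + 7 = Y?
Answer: 5737 - 148*I*√177 ≈ 5737.0 - 1969.0*I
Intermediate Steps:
r(M, Y) = -7 + Y
z(a) = -3 (z(a) = -7 + 4 = -3)
g(m) = 2*m*(47 + m) (g(m) = (m + 47)*(m + m) = (47 + m)*(2*m) = 2*m*(47 + m))
(g(-82) + z(-16)) + d(-177) = (2*(-82)*(47 - 82) - 3) - 148*I*√177 = (2*(-82)*(-35) - 3) - 148*I*√177 = (5740 - 3) - 148*I*√177 = 5737 - 148*I*√177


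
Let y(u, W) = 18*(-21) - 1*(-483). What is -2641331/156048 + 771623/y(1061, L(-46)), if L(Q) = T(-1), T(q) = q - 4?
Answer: 13348098461/1820560 ≈ 7331.9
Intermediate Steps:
T(q) = -4 + q
L(Q) = -5 (L(Q) = -4 - 1 = -5)
y(u, W) = 105 (y(u, W) = -378 + 483 = 105)
-2641331/156048 + 771623/y(1061, L(-46)) = -2641331/156048 + 771623/105 = 13348098461/1820560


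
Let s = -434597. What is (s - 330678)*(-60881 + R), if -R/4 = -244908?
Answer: -703097171525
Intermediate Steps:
R = 979632 (R = -4*(-244908) = 979632)
(s - 330678)*(-60881 + R) = (-434597 - 330678)*(-60881 + 979632) = -765275*918751 = -703097171525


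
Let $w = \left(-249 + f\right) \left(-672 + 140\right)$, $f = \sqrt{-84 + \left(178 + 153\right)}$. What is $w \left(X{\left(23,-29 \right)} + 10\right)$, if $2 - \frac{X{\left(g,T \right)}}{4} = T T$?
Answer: $-443237928 + 1780072 \sqrt{247} \approx -4.1526 \cdot 10^{8}$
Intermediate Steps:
$f = \sqrt{247}$ ($f = \sqrt{-84 + 331} = \sqrt{247} \approx 15.716$)
$X{\left(g,T \right)} = 8 - 4 T^{2}$ ($X{\left(g,T \right)} = 8 - 4 T T = 8 - 4 T^{2}$)
$w = 132468 - 532 \sqrt{247}$ ($w = \left(-249 + \sqrt{247}\right) \left(-672 + 140\right) = \left(-249 + \sqrt{247}\right) \left(-532\right) = 132468 - 532 \sqrt{247} \approx 1.2411 \cdot 10^{5}$)
$w \left(X{\left(23,-29 \right)} + 10\right) = \left(132468 - 532 \sqrt{247}\right) \left(\left(8 - 4 \left(-29\right)^{2}\right) + 10\right) = \left(132468 - 532 \sqrt{247}\right) \left(\left(8 - 3364\right) + 10\right) = \left(132468 - 532 \sqrt{247}\right) \left(-3356 + 10\right) = \left(132468 - 532 \sqrt{247}\right) \left(-3346\right) = -443237928 + 1780072 \sqrt{247}$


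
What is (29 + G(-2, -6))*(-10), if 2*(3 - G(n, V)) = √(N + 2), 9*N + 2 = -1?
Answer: -320 + 5*√15/3 ≈ -313.54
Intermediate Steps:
N = -⅓ (N = -2/9 + (⅑)*(-1) = -2/9 - ⅑ = -⅓ ≈ -0.33333)
G(n, V) = 3 - √15/6 (G(n, V) = 3 - √(-⅓ + 2)/2 = 3 - √15/6)
(29 + G(-2, -6))*(-10) = (29 + (3 - √15/6))*(-10) = (32 - √15/6)*(-10) = -320 + 5*√15/3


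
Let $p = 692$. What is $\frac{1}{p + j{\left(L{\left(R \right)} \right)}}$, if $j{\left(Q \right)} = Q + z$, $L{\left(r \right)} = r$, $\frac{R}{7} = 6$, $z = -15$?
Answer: $\frac{1}{719} \approx 0.0013908$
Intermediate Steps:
$R = 42$ ($R = 7 \cdot 6 = 42$)
$j{\left(Q \right)} = -15 + Q$ ($j{\left(Q \right)} = Q - 15 = -15 + Q$)
$\frac{1}{p + j{\left(L{\left(R \right)} \right)}} = \frac{1}{692 + \left(-15 + 42\right)} = \frac{1}{692 + 27} = \frac{1}{719}$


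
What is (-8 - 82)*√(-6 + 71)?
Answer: -90*√65 ≈ -725.60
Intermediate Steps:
(-8 - 82)*√(-6 + 71) = -90*√65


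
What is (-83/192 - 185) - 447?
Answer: -121427/192 ≈ -632.43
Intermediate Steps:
(-83/192 - 185) - 447 = -35603/192 - 447 = -121427/192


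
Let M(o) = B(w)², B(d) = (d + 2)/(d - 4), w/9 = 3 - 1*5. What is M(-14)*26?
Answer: 1664/121 ≈ 13.752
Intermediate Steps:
w = -18 (w = 9*(3 - 1*5) = 9*(3 - 5) = 9*(-2) = -18)
B(d) = (2 + d)/(-4 + d)
M(o) = 64/121 (M(o) = ((2 - 18)/(-4 - 18))² = (-16/(-22))² = (-1/22*(-16))² = (8/11)² = 64/121)
M(-14)*26 = (64/121)*26 = 1664/121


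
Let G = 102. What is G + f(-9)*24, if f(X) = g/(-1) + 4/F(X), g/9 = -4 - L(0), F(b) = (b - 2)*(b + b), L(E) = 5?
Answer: 67534/33 ≈ 2046.5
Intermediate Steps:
F(b) = 2*b*(-2 + b) (F(b) = (-2 + b)*(2*b) = 2*b*(-2 + b))
g = -81 (g = 9*(-4 - 1*5) = 9*(-4 - 5) = 9*(-9) = -81)
f(X) = 81 + 2/(X*(-2 + X)) (f(X) = -81/(-1) + 4/((2*X*(-2 + X))) = -81*(-1) + 4*(1/(2*X*(-2 + X))) = 81 + 2/(X*(-2 + X)))
G + f(-9)*24 = 102 + ((2 + 81*(-9)*(-2 - 9))/((-9)*(-2 - 9)))*24 = 102 - ⅑*(2 + 81*(-9)*(-11))/(-11)*24 = 102 - ⅑*(-1/11)*(2 + 8019)*24 = 102 - ⅑*(-1/11)*8021*24 = 102 + (8021/99)*24 = 102 + 64168/33 = 67534/33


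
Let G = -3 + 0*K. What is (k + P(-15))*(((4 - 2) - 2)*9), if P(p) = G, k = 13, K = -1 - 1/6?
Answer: 0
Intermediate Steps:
K = -7/6 (K = -1 - 1*⅙ = -1 - ⅙ = -7/6 ≈ -1.1667)
G = -3 (G = -3 + 0*(-7/6) = -3 + 0 = -3)
P(p) = -3
(k + P(-15))*(((4 - 2) - 2)*9) = (13 - 3)*(((4 - 2) - 2)*9) = 10*((2 - 2)*9) = 10*(0*9) = 10*0 = 0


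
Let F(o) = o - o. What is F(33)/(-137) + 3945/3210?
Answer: 263/214 ≈ 1.2290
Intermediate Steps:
F(o) = 0
F(33)/(-137) + 3945/3210 = 0/(-137) + 3945/3210 = 0*(-1/137) + 3945*(1/3210) = 0 + 263/214 = 263/214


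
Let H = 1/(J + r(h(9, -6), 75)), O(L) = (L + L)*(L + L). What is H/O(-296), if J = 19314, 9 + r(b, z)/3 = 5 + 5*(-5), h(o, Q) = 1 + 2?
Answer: 1/6738371328 ≈ 1.4840e-10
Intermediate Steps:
h(o, Q) = 3
r(b, z) = -87 (r(b, z) = -27 + 3*(5 + 5*(-5)) = -27 + 3*(5 - 25) = -27 + 3*(-20) = -27 - 60 = -87)
O(L) = 4*L**2 (O(L) = (2*L)*(2*L) = 4*L**2)
H = 1/19227 (H = 1/(19314 - 87) = 1/19227 ≈ 5.2010e-5)
H/O(-296) = 1/(19227*((4*(-296)**2))) = 1/(19227*((4*87616))) = (1/19227)/350464 = (1/19227)*(1/350464) = 1/6738371328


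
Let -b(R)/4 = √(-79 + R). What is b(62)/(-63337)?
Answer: 4*I*√17/63337 ≈ 0.00026039*I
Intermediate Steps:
b(R) = -4*√(-79 + R)
b(62)/(-63337) = -4*√(-79 + 62)/(-63337) = -4*I*√17*(-1/63337) = 4*I*√17/63337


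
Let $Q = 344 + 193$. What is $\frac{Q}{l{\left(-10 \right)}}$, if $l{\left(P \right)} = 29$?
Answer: $\frac{537}{29} \approx 18.517$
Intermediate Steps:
$Q = 537$
$\frac{Q}{l{\left(-10 \right)}} = \frac{537}{29}$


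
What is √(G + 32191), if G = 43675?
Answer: √75866 ≈ 275.44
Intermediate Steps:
√(G + 32191) = √(43675 + 32191) = √75866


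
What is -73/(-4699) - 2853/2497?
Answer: -13223966/11733403 ≈ -1.1270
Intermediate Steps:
-73/(-4699) - 2853/2497 = -73*(-1/4699) - 2853*1/2497 = 73/4699 - 2853/2497 = -13223966/11733403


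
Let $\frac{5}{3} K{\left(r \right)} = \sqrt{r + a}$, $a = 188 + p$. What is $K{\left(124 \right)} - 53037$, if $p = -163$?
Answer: $-53037 + \frac{3 \sqrt{149}}{5} \approx -53030.0$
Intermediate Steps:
$a = 25$ ($a = 188 - 163 = 25$)
$K{\left(r \right)} = \frac{3 \sqrt{25 + r}}{5}$ ($K{\left(r \right)} = \frac{3 \sqrt{r + 25}}{5} = \frac{3 \sqrt{25 + r}}{5}$)
$K{\left(124 \right)} - 53037 = \frac{3 \sqrt{25 + 124}}{5} - 53037 = \frac{3 \sqrt{149}}{5} - 53037 = -53037 + \frac{3 \sqrt{149}}{5}$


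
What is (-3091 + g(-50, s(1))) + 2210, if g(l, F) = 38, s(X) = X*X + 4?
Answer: -843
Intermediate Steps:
s(X) = 4 + X² (s(X) = X² + 4 = 4 + X²)
(-3091 + g(-50, s(1))) + 2210 = (-3091 + 38) + 2210 = -3053 + 2210 = -843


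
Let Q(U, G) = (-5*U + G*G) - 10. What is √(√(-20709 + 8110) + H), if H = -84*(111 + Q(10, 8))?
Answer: √(-9660 + I*√12599) ≈ 0.571 + 98.287*I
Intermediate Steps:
Q(U, G) = -10 + G² - 5*U (Q(U, G) = (-5*U + G²) - 10 = (G² - 5*U) - 10 = -10 + G² - 5*U)
H = -9660 (H = -84*(111 + (-10 + 8² - 5*10)) = -84*(111 + (-10 + 64 - 50)) = -84*(111 + 4) = -84*115 = -9660)
√(√(-20709 + 8110) + H) = √(√(-20709 + 8110) - 9660) = √(√(-12599) - 9660) = √(I*√12599 - 9660) = √(-9660 + I*√12599)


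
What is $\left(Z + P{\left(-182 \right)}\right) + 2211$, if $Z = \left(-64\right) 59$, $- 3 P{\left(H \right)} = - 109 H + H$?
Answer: $-8117$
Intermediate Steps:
$P{\left(H \right)} = 36 H$ ($P{\left(H \right)} = - \frac{- 109 H + H}{3} = - \frac{\left(-108\right) H}{3} = 36 H$)
$Z = -3776$
$\left(Z + P{\left(-182 \right)}\right) + 2211 = \left(-3776 + 36 \left(-182\right)\right) + 2211 = \left(-3776 - 6552\right) + 2211 = -10328 + 2211 = -8117$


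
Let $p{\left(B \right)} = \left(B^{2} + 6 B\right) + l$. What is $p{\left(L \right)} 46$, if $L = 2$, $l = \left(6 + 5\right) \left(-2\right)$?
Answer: $-276$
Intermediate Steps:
$l = -22$ ($l = 11 \left(-2\right) = -22$)
$p{\left(B \right)} = -22 + B^{2} + 6 B$ ($p{\left(B \right)} = \left(B^{2} + 6 B\right) - 22 = -22 + B^{2} + 6 B$)
$p{\left(L \right)} 46 = \left(-22 + 2^{2} + 6 \cdot 2\right) 46 = \left(-22 + 4 + 12\right) 46 = \left(-6\right) 46 = -276$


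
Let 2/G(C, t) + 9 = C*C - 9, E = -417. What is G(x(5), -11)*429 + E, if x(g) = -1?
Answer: -7947/17 ≈ -467.47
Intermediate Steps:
G(C, t) = 2/(-18 + C²) (G(C, t) = 2/(-9 + (C*C - 9)) = 2/(-9 + (C² - 9)) = 2/(-9 + (-9 + C²)) = 2/(-18 + C²))
G(x(5), -11)*429 + E = (2/(-18 + (-1)²))*429 - 417 = (2/(-18 + 1))*429 - 417 = (2/(-17))*429 - 417 = (2*(-1/17))*429 - 417 = -2/17*429 - 417 = -858/17 - 417 = -7947/17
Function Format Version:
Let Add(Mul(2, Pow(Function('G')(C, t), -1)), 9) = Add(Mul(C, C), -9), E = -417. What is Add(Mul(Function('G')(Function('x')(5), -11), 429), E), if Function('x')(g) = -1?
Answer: Rational(-7947, 17) ≈ -467.47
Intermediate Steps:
Function('G')(C, t) = Mul(2, Pow(Add(-18, Pow(C, 2)), -1)) (Function('G')(C, t) = Mul(2, Pow(Add(-9, Add(Mul(C, C), -9)), -1)) = Mul(2, Pow(Add(-9, Add(Pow(C, 2), -9)), -1)) = Mul(2, Pow(Add(-9, Add(-9, Pow(C, 2))), -1)) = Mul(2, Pow(Add(-18, Pow(C, 2)), -1)))
Add(Mul(Function('G')(Function('x')(5), -11), 429), E) = Add(Mul(Mul(2, Pow(Add(-18, Pow(-1, 2)), -1)), 429), -417) = Add(Mul(Mul(2, Pow(Add(-18, 1), -1)), 429), -417) = Add(Mul(Mul(2, Pow(-17, -1)), 429), -417) = Add(Mul(Mul(2, Rational(-1, 17)), 429), -417) = Add(Mul(Rational(-2, 17), 429), -417) = Add(Rational(-858, 17), -417) = Rational(-7947, 17)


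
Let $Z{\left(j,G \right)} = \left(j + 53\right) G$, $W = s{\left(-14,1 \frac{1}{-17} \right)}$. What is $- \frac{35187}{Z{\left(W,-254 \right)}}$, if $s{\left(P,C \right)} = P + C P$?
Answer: $\frac{598179}{171958} \approx 3.4786$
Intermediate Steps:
$W = - \frac{224}{17}$ ($W = - 14 \left(1 + 1 \frac{1}{-17}\right) = - 14 \left(1 + 1 \left(- \frac{1}{17}\right)\right) = - 14 \left(1 - \frac{1}{17}\right) = \left(-14\right) \frac{16}{17} = - \frac{224}{17} \approx -13.176$)
$Z{\left(j,G \right)} = G \left(53 + j\right)$ ($Z{\left(j,G \right)} = \left(53 + j\right) G = G \left(53 + j\right)$)
$- \frac{35187}{Z{\left(W,-254 \right)}} = - \frac{35187}{\left(-254\right) \left(53 - \frac{224}{17}\right)} = - \frac{35187}{\left(-254\right) \frac{677}{17}} = - \frac{35187}{- \frac{171958}{17}} = \left(-35187\right) \left(- \frac{17}{171958}\right) = \frac{598179}{171958}$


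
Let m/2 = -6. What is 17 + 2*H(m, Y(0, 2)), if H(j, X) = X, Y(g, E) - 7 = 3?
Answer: 37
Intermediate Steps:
m = -12 (m = 2*(-6) = -12)
Y(g, E) = 10 (Y(g, E) = 7 + 3 = 10)
17 + 2*H(m, Y(0, 2)) = 17 + 2*10 = 17 + 20 = 37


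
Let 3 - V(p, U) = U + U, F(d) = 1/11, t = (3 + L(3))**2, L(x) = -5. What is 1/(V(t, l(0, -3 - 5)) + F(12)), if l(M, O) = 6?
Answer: -11/98 ≈ -0.11224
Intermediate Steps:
t = 4 (t = (3 - 5)**2 = (-2)**2 = 4)
F(d) = 1/11
V(p, U) = 3 - 2*U (V(p, U) = 3 - (U + U) = 3 - 2*U)
1/(V(t, l(0, -3 - 5)) + F(12)) = 1/((3 - 2*6) + 1/11) = 1/((3 - 12) + 1/11) = 1/(-9 + 1/11) = 1/(-98/11) = -11/98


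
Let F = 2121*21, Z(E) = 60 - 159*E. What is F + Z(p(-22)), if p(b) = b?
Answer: 48099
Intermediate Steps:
F = 44541
F + Z(p(-22)) = 44541 + (60 - 159*(-22)) = 44541 + (60 + 3498) = 44541 + 3558 = 48099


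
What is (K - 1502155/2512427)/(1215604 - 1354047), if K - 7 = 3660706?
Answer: -9197272678296/347827931161 ≈ -26.442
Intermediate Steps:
K = 3660713 (K = 7 + 3660706 = 3660713)
(K - 1502155/2512427)/(1215604 - 1354047) = (3660713 - 1502155/2512427)/(1215604 - 1354047) = (3660713 - 1502155*1/2512427)/(-138443) = (3660713 - 1502155/2512427)*(-1/138443) = (9197272678296/2512427)*(-1/138443) = -9197272678296/347827931161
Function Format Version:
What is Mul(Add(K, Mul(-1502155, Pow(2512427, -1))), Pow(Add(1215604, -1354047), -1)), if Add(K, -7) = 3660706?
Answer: Rational(-9197272678296, 347827931161) ≈ -26.442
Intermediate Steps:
K = 3660713 (K = Add(7, 3660706) = 3660713)
Mul(Add(K, Mul(-1502155, Pow(2512427, -1))), Pow(Add(1215604, -1354047), -1)) = Mul(Add(3660713, Mul(-1502155, Pow(2512427, -1))), Pow(Add(1215604, -1354047), -1)) = Mul(Add(3660713, Mul(-1502155, Rational(1, 2512427))), Pow(-138443, -1)) = Mul(Add(3660713, Rational(-1502155, 2512427)), Rational(-1, 138443)) = Mul(Rational(9197272678296, 2512427), Rational(-1, 138443)) = Rational(-9197272678296, 347827931161)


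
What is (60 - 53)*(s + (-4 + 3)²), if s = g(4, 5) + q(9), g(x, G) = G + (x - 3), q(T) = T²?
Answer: 616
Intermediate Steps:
g(x, G) = -3 + G + x (g(x, G) = G + (-3 + x) = -3 + G + x)
s = 87 (s = (-3 + 5 + 4) + 9² = 6 + 81 = 87)
(60 - 53)*(s + (-4 + 3)²) = (60 - 53)*(87 + (-4 + 3)²) = 7*(87 + (-1)²) = 7*(87 + 1) = 7*88 = 616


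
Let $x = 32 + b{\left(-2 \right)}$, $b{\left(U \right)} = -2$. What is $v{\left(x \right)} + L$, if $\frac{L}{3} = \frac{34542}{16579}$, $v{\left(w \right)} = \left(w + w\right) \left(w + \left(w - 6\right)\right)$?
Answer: $\frac{53819586}{16579} \approx 3246.3$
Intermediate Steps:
$x = 30$ ($x = 32 - 2 = 30$)
$v{\left(w \right)} = 2 w \left(-6 + 2 w\right)$ ($v{\left(w \right)} = 2 w \left(w + \left(w - 6\right)\right) = 2 w \left(w + \left(-6 + w\right)\right) = 2 w \left(-6 + 2 w\right)$)
$L = \frac{103626}{16579}$ ($L = 3 \cdot \frac{34542}{16579} = \frac{103626}{16579} \approx 6.2504$)
$v{\left(x \right)} + L = 4 \cdot 30 \left(-3 + 30\right) + \frac{103626}{16579} = 4 \cdot 30 \cdot 27 + \frac{103626}{16579} = 3240 + \frac{103626}{16579} = \frac{53819586}{16579}$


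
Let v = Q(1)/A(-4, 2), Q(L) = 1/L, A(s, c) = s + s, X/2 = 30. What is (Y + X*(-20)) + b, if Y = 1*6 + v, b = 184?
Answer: -8081/8 ≈ -1010.1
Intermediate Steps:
X = 60 (X = 2*30 = 60)
A(s, c) = 2*s
Q(L) = 1/L
v = -1/8 (v = 1/(1*((2*(-4)))) = 1/(-8) = 1*(-1/8) = -1/8 ≈ -0.12500)
Y = 47/8 (Y = 1*6 - 1/8 = 6 - 1/8 = 47/8 ≈ 5.8750)
(Y + X*(-20)) + b = (47/8 + 60*(-20)) + 184 = (47/8 - 1200) + 184 = -9553/8 + 184 = -8081/8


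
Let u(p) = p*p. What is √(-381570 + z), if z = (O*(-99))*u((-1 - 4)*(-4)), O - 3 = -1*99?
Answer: √3420030 ≈ 1849.3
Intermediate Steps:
O = -96 (O = 3 - 1*99 = 3 - 99 = -96)
u(p) = p²
z = 3801600 (z = (-96*(-99))*((-1 - 4)*(-4))² = 9504*(-5*(-4))² = 9504*20² = 9504*400 = 3801600)
√(-381570 + z) = √(-381570 + 3801600) = √3420030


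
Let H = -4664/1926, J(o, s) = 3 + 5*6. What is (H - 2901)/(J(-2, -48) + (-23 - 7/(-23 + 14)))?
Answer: -2795995/10379 ≈ -269.39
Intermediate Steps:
J(o, s) = 33 (J(o, s) = 3 + 30 = 33)
H = -2332/963 (H = -4664*1/1926 = -2332/963 ≈ -2.4216)
(H - 2901)/(J(-2, -48) + (-23 - 7/(-23 + 14))) = (-2332/963 - 2901)/(33 + (-23 - 7/(-23 + 14))) = -2795995/(963*(33 + (-23 - 7/(-9)))) = -2795995/(963*(33 + (-23 - ⅑*(-7)))) = -2795995/(963*(33 + (-23 + 7/9))) = -2795995/(963*(33 - 200/9)) = -2795995/(963*97/9) = -2795995/963*9/97 = -2795995/10379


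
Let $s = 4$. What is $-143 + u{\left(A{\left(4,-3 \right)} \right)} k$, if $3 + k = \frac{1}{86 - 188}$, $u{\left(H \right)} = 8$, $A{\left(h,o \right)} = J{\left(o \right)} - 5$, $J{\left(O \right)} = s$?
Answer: $- \frac{8521}{51} \approx -167.08$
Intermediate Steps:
$J{\left(O \right)} = 4$
$A{\left(h,o \right)} = -1$ ($A{\left(h,o \right)} = 4 - 5 = -1$)
$k = - \frac{307}{102}$ ($k = -3 + \frac{1}{86 - 188} = -3 + \frac{1}{-102} = -3 - \frac{1}{102} = - \frac{307}{102} \approx -3.0098$)
$-143 + u{\left(A{\left(4,-3 \right)} \right)} k = -143 + 8 \left(- \frac{307}{102}\right) = -143 - \frac{1228}{51} = - \frac{8521}{51}$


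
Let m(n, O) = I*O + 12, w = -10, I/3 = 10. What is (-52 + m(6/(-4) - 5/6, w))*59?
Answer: -20060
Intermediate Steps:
I = 30 (I = 3*10 = 30)
m(n, O) = 12 + 30*O (m(n, O) = 30*O + 12 = 12 + 30*O)
(-52 + m(6/(-4) - 5/6, w))*59 = (-52 + (12 + 30*(-10)))*59 = (-52 + (12 - 300))*59 = (-52 - 288)*59 = -340*59 = -20060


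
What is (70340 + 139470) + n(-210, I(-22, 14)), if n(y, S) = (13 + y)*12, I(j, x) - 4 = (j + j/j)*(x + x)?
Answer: 207446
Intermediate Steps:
I(j, x) = 4 + 2*x*(1 + j) (I(j, x) = 4 + (j + j/j)*(x + x) = 4 + (j + 1)*(2*x) = 4 + (1 + j)*(2*x) = 4 + 2*x*(1 + j))
n(y, S) = 156 + 12*y
(70340 + 139470) + n(-210, I(-22, 14)) = (70340 + 139470) + (156 + 12*(-210)) = 209810 + (156 - 2520) = 209810 - 2364 = 207446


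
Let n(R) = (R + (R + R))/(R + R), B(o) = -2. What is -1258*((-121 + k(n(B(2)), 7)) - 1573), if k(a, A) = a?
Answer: 2129165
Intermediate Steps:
n(R) = 3/2 (n(R) = (R + 2*R)/((2*R)) = (3*R)*(1/(2*R)) = 3/2)
-1258*((-121 + k(n(B(2)), 7)) - 1573) = -1258*((-121 + 3/2) - 1573) = -1258*(-239/2 - 1573) = -1258*(-3385/2) = 2129165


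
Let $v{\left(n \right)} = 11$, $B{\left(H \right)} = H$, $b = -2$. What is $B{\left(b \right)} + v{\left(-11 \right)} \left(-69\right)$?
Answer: $-761$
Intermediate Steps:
$B{\left(b \right)} + v{\left(-11 \right)} \left(-69\right) = -2 + 11 \left(-69\right) = -2 - 759 = -761$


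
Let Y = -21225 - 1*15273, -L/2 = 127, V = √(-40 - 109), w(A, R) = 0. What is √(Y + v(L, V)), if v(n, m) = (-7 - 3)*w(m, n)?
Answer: I*√36498 ≈ 191.04*I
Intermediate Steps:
V = I*√149 (V = √(-149) = I*√149 ≈ 12.207*I)
L = -254 (L = -2*127 = -254)
v(n, m) = 0 (v(n, m) = (-7 - 3)*0 = -10*0 = 0)
Y = -36498 (Y = -21225 - 15273 = -36498)
√(Y + v(L, V)) = √(-36498 + 0) = √(-36498) = I*√36498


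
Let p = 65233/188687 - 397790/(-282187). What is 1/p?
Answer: 53245018469/93465706301 ≈ 0.56967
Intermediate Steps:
p = 93465706301/53245018469 (p = 65233*(1/188687) - 397790*(-1/282187) = 65233/188687 + 397790/282187 = 93465706301/53245018469 ≈ 1.7554)
1/p = 1/(93465706301/53245018469) = 53245018469/93465706301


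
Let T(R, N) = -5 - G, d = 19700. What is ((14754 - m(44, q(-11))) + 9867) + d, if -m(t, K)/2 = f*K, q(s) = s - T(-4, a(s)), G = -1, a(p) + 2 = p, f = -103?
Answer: 45763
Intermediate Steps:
a(p) = -2 + p
T(R, N) = -4 (T(R, N) = -5 - 1*(-1) = -5 + 1 = -4)
q(s) = 4 + s (q(s) = s - 1*(-4) = s + 4 = 4 + s)
m(t, K) = 206*K (m(t, K) = -(-206)*K = 206*K)
((14754 - m(44, q(-11))) + 9867) + d = ((14754 - 206*(4 - 11)) + 9867) + 19700 = ((14754 - 206*(-7)) + 9867) + 19700 = ((14754 - 1*(-1442)) + 9867) + 19700 = ((14754 + 1442) + 9867) + 19700 = (16196 + 9867) + 19700 = 26063 + 19700 = 45763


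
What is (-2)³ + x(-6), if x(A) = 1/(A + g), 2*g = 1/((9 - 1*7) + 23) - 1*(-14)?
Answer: -358/51 ≈ -7.0196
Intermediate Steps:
g = 351/50 (g = (1/((9 - 1*7) + 23) - 1*(-14))/2 = (1/((9 - 7) + 23) + 14)/2 = (1/(2 + 23) + 14)/2 = (1/25 + 14)/2 = (½)*(351/25) = 351/50 ≈ 7.0200)
x(A) = 1/(351/50 + A) (x(A) = 1/(A + 351/50) = 1/(351/50 + A))
(-2)³ + x(-6) = (-2)³ + 50/(351 + 50*(-6)) = -8 + 50/(351 - 300) = -8 + 50/51 = -358/51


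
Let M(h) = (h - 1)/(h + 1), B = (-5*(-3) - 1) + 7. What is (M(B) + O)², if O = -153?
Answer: 2798929/121 ≈ 23132.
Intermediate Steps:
B = 21 (B = (15 - 1) + 7 = 14 + 7 = 21)
M(h) = (-1 + h)/(1 + h)
(M(B) + O)² = ((-1 + 21)/(1 + 21) - 153)² = (20/22 - 153)² = ((1/22)*20 - 153)² = (10/11 - 153)² = (-1673/11)² = 2798929/121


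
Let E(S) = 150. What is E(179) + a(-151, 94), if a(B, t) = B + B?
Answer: -152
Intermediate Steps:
a(B, t) = 2*B
E(179) + a(-151, 94) = 150 + 2*(-151) = 150 - 302 = -152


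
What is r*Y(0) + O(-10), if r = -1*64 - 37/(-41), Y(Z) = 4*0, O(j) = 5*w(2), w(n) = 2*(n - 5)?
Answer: -30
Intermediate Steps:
w(n) = -10 + 2*n (w(n) = 2*(-5 + n) = -10 + 2*n)
O(j) = -30 (O(j) = 5*(-10 + 2*2) = 5*(-10 + 4) = 5*(-6) = -30)
Y(Z) = 0
r = -2587/41 (r = -64 - 37*(-1/41) = -64 + 37/41 = -2587/41 ≈ -63.098)
r*Y(0) + O(-10) = -2587/41*0 - 30 = 0 - 30 = -30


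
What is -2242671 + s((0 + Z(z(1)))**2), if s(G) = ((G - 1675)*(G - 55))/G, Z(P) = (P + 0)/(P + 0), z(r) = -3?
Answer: -2152275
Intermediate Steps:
Z(P) = 1 (Z(P) = P/P = 1)
s(G) = (-1675 + G)*(-55 + G)/G (s(G) = ((-1675 + G)*(-55 + G))/G = (-1675 + G)*(-55 + G)/G)
-2242671 + s((0 + Z(z(1)))**2) = -2242671 + (-1730 + (0 + 1)**2 + 92125/((0 + 1)**2)) = -2242671 + (-1730 + 1**2 + 92125/(1**2)) = -2242671 + (-1730 + 1 + 92125/1) = -2242671 + (-1730 + 1 + 92125*1) = -2242671 + (-1730 + 1 + 92125) = -2242671 + 90396 = -2152275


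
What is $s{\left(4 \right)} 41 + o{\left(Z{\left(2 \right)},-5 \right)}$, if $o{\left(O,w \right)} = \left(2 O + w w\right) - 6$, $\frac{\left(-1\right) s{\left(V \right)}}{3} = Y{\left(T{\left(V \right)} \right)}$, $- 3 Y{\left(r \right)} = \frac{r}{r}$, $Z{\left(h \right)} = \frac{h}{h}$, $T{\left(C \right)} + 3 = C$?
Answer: $62$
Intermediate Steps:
$T{\left(C \right)} = -3 + C$
$Z{\left(h \right)} = 1$
$Y{\left(r \right)} = - \frac{1}{3}$ ($Y{\left(r \right)} = - \frac{r \frac{1}{r}}{3} = \left(- \frac{1}{3}\right) 1 = - \frac{1}{3}$)
$s{\left(V \right)} = 1$ ($s{\left(V \right)} = \left(-3\right) \left(- \frac{1}{3}\right) = 1$)
$o{\left(O,w \right)} = -6 + w^{2} + 2 O$ ($o{\left(O,w \right)} = \left(2 O + w^{2}\right) - 6 = \left(w^{2} + 2 O\right) - 6 = -6 + w^{2} + 2 O$)
$s{\left(4 \right)} 41 + o{\left(Z{\left(2 \right)},-5 \right)} = 1 \cdot 41 + \left(-6 + \left(-5\right)^{2} + 2 \cdot 1\right) = 41 + \left(-6 + 25 + 2\right) = 41 + 21 = 62$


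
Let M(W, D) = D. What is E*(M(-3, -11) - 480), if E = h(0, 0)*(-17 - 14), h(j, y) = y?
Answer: 0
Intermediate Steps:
E = 0 (E = 0*(-17 - 14) = 0*(-31) = 0)
E*(M(-3, -11) - 480) = 0*(-11 - 480) = 0*(-491) = 0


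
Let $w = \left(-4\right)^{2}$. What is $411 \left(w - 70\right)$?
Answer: $-22194$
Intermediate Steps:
$w = 16$
$411 \left(w - 70\right) = 411 \left(16 - 70\right) = 411 \left(-54\right) = -22194$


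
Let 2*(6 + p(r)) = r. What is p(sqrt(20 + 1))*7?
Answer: -42 + 7*sqrt(21)/2 ≈ -25.961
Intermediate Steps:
p(r) = -6 + r/2
p(sqrt(20 + 1))*7 = (-6 + sqrt(20 + 1)/2)*7 = (-6 + sqrt(21)/2)*7 = -42 + 7*sqrt(21)/2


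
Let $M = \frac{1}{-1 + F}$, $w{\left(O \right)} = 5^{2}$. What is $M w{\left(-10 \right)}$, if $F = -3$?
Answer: $- \frac{25}{4} \approx -6.25$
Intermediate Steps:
$w{\left(O \right)} = 25$
$M = - \frac{1}{4}$ ($M = \frac{1}{-1 - 3} = \frac{1}{-4} = - \frac{1}{4} \approx -0.25$)
$M w{\left(-10 \right)} = \left(- \frac{1}{4}\right) 25 = - \frac{25}{4}$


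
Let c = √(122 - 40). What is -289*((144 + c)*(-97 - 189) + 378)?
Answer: 11792934 + 82654*√82 ≈ 1.2541e+7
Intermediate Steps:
c = √82 ≈ 9.0554
-289*((144 + c)*(-97 - 189) + 378) = -289*((144 + √82)*(-97 - 189) + 378) = -289*((144 + √82)*(-286) + 378) = -289*((-41184 - 286*√82) + 378) = -289*(-40806 - 286*√82) = 11792934 + 82654*√82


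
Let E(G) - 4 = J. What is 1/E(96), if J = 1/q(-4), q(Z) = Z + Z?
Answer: 8/31 ≈ 0.25806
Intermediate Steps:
q(Z) = 2*Z
J = -⅛ (J = 1/(2*(-4)) = 1/(-8) = -⅛ ≈ -0.12500)
E(G) = 31/8 (E(G) = 4 - ⅛ = 31/8)
1/E(96) = 1/(31/8) = 8/31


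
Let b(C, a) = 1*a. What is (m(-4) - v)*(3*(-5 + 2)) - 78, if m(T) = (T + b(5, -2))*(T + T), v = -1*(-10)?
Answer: -420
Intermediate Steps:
v = 10
b(C, a) = a
m(T) = 2*T*(-2 + T) (m(T) = (T - 2)*(T + T) = (-2 + T)*(2*T) = 2*T*(-2 + T))
(m(-4) - v)*(3*(-5 + 2)) - 78 = (2*(-4)*(-2 - 4) - 1*10)*(3*(-5 + 2)) - 78 = (2*(-4)*(-6) - 10)*(3*(-3)) - 78 = (48 - 10)*(-9) - 78 = 38*(-9) - 78 = -342 - 78 = -420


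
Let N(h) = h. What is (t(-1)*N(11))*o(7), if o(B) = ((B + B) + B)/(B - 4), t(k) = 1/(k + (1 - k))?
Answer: 77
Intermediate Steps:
t(k) = 1 (t(k) = 1/1 = 1)
o(B) = 3*B/(-4 + B) (o(B) = (2*B + B)/(-4 + B) = (3*B)/(-4 + B) = 3*B/(-4 + B))
(t(-1)*N(11))*o(7) = (1*11)*(3*7/(-4 + 7)) = 11*(3*7/3) = 11*(3*7*(⅓)) = 11*7 = 77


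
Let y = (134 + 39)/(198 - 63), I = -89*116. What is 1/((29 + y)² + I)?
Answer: -18225/171443156 ≈ -0.00010630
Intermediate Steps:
I = -10324
y = 173/135 ≈ 1.2815
1/((29 + y)² + I) = 1/((29 + 173/135)² - 10324) = 1/((4088/135)² - 10324) = 1/(16711744/18225 - 10324) = 1/(-171443156/18225) = -18225/171443156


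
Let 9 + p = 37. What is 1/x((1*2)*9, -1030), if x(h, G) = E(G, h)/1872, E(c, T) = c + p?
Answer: -312/167 ≈ -1.8683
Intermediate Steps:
p = 28 (p = -9 + 37 = 28)
E(c, T) = 28 + c (E(c, T) = c + 28 = 28 + c)
x(h, G) = 7/468 + G/1872 (x(h, G) = (28 + G)/1872 = (28 + G)*(1/1872) = 7/468 + G/1872)
1/x((1*2)*9, -1030) = 1/(7/468 + (1/1872)*(-1030)) = 1/(7/468 - 515/936) = 1/(-167/312) = -312/167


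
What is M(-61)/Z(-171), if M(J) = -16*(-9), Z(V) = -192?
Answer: -¾ ≈ -0.75000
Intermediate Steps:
M(J) = 144
M(-61)/Z(-171) = 144/(-192) = 144*(-1/192) = -¾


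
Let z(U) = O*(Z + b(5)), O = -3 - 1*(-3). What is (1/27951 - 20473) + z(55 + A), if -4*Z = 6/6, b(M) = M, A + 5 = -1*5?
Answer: -572240822/27951 ≈ -20473.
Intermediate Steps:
A = -10 (A = -5 - 1*5 = -5 - 5 = -10)
O = 0 (O = -3 + 3 = 0)
Z = -1/4 (Z = -3/(2*6) = -1/4*1 = -1/4 ≈ -0.25000)
z(U) = 0 (z(U) = 0*(-1/4 + 5) = 0*(19/4) = 0)
(1/27951 - 20473) + z(55 + A) = (1/27951 - 20473) + 0 = -572240822/27951 + 0 = -572240822/27951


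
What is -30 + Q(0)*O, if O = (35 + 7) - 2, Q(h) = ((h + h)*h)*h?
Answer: -30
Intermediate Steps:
Q(h) = 2*h³ (Q(h) = ((2*h)*h)*h = (2*h²)*h = 2*h³)
O = 40 (O = 42 - 2 = 40)
-30 + Q(0)*O = -30 + (2*0³)*40 = -30 + (2*0)*40 = -30 + 0*40 = -30 + 0 = -30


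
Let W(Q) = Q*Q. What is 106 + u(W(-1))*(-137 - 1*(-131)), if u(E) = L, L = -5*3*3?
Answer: 376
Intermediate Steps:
W(Q) = Q²
L = -45 (L = -15*3 = -45)
u(E) = -45
106 + u(W(-1))*(-137 - 1*(-131)) = 106 - 45*(-137 - 1*(-131)) = 106 - 45*(-137 + 131) = 106 - 45*(-6) = 106 + 270 = 376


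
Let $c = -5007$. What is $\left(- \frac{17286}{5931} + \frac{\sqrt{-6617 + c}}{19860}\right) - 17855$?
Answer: $- \frac{35305097}{1977} + \frac{i \sqrt{2906}}{9930} \approx -17858.0 + 0.0054287 i$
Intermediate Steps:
$\left(- \frac{17286}{5931} + \frac{\sqrt{-6617 + c}}{19860}\right) - 17855 = \left(- \frac{17286}{5931} + \frac{\sqrt{-6617 - 5007}}{19860}\right) - 17855 = \left(\left(-17286\right) \frac{1}{5931} + \sqrt{-11624} \cdot \frac{1}{19860}\right) - 17855 = \left(- \frac{5762}{1977} + 2 i \sqrt{2906} \cdot \frac{1}{19860}\right) - 17855 = \left(- \frac{5762}{1977} + \frac{i \sqrt{2906}}{9930}\right) - 17855 = - \frac{35305097}{1977} + \frac{i \sqrt{2906}}{9930}$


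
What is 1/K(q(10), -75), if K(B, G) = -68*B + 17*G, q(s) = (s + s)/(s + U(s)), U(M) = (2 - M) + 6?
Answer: -1/1445 ≈ -0.00069204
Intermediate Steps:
U(M) = 8 - M
q(s) = s/4 (q(s) = (s + s)/(s + (8 - s)) = (2*s)/8 = (2*s)*(⅛) = s/4)
1/K(q(10), -75) = 1/(-17*10 + 17*(-75)) = 1/(-68*5/2 - 1275) = 1/(-170 - 1275) = 1/(-1445) = -1/1445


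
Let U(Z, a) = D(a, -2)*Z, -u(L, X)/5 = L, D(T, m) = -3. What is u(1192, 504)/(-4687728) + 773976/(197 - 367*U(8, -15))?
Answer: 453530329541/5276623830 ≈ 85.951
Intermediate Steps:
u(L, X) = -5*L
U(Z, a) = -3*Z
u(1192, 504)/(-4687728) + 773976/(197 - 367*U(8, -15)) = -5*1192/(-4687728) + 773976/(197 - (-1101)*8) = -5960*(-1/4687728) + 773976/(197 - 367*(-24)) = 745/585966 + 773976/(197 + 8808) = 745/585966 + 773976/9005 = 453530329541/5276623830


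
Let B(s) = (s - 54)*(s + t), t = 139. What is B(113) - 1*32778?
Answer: -17910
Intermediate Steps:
B(s) = (-54 + s)*(139 + s) (B(s) = (s - 54)*(s + 139) = (-54 + s)*(139 + s))
B(113) - 1*32778 = (-7506 + 113**2 + 85*113) - 1*32778 = (-7506 + 12769 + 9605) - 32778 = 14868 - 32778 = -17910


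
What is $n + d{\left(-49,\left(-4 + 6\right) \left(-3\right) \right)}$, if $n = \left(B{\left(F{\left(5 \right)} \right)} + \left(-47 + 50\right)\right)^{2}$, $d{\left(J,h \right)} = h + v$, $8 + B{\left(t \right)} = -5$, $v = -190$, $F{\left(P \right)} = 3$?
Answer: $-96$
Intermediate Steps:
$B{\left(t \right)} = -13$ ($B{\left(t \right)} = -8 - 5 = -13$)
$d{\left(J,h \right)} = -190 + h$ ($d{\left(J,h \right)} = h - 190 = -190 + h$)
$n = 100$ ($n = \left(-13 + \left(-47 + 50\right)\right)^{2} = \left(-13 + 3\right)^{2} = \left(-10\right)^{2} = 100$)
$n + d{\left(-49,\left(-4 + 6\right) \left(-3\right) \right)} = 100 - \left(190 - \left(-4 + 6\right) \left(-3\right)\right) = 100 + \left(-190 + 2 \left(-3\right)\right) = 100 - 196 = -96$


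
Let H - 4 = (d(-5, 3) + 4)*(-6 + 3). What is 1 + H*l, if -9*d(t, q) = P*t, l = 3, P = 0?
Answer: -23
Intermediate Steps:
d(t, q) = 0 (d(t, q) = -0*t = -⅑*0 = 0)
H = -8 (H = 4 + (0 + 4)*(-6 + 3) = 4 + 4*(-3) = 4 - 12 = -8)
1 + H*l = 1 - 8*3 = 1 - 24 = -23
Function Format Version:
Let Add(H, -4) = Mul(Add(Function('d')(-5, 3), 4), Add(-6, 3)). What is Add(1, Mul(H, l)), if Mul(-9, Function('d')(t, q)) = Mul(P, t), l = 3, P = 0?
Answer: -23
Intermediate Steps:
Function('d')(t, q) = 0 (Function('d')(t, q) = Mul(Rational(-1, 9), Mul(0, t)) = Mul(Rational(-1, 9), 0) = 0)
H = -8 (H = Add(4, Mul(Add(0, 4), Add(-6, 3))) = Add(4, Mul(4, -3)) = Add(4, -12) = -8)
Add(1, Mul(H, l)) = Add(1, Mul(-8, 3)) = Add(1, -24) = -23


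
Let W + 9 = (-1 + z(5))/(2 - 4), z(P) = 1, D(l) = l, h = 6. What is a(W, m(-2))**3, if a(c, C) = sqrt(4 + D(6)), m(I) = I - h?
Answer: 10*sqrt(10) ≈ 31.623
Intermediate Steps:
m(I) = -6 + I (m(I) = I - 1*6 = I - 6 = -6 + I)
W = -9 (W = -9 + (-1 + 1)/(2 - 4) = -9 + 0/(-2) = -9 + 0*(-1/2) = -9 + 0 = -9)
a(c, C) = sqrt(10) (a(c, C) = sqrt(4 + 6) = sqrt(10))
a(W, m(-2))**3 = (sqrt(10))**3 = 10*sqrt(10)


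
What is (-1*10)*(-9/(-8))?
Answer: -45/4 ≈ -11.250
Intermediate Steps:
(-1*10)*(-9/(-8)) = -(-90)*(-1)/8 = -10*9/8 = -45/4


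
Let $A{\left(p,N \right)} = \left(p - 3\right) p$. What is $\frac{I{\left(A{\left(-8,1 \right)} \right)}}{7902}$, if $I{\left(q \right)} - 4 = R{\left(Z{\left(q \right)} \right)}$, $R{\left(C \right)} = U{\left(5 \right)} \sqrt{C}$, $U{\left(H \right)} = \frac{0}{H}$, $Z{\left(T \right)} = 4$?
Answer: $\frac{2}{3951} \approx 0.0005062$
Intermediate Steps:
$A{\left(p,N \right)} = p \left(-3 + p\right)$ ($A{\left(p,N \right)} = \left(-3 + p\right) p = p \left(-3 + p\right)$)
$U{\left(H \right)} = 0$
$R{\left(C \right)} = 0$ ($R{\left(C \right)} = 0 \sqrt{C} = 0$)
$I{\left(q \right)} = 4$ ($I{\left(q \right)} = 4 + 0 = 4$)
$\frac{I{\left(A{\left(-8,1 \right)} \right)}}{7902} = \frac{4}{7902} = 4 \cdot \frac{1}{7902} = \frac{2}{3951}$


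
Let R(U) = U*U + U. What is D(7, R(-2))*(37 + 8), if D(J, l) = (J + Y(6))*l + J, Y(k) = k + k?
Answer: 2025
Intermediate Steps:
Y(k) = 2*k
R(U) = U + U**2 (R(U) = U**2 + U = U + U**2)
D(J, l) = J + l*(12 + J) (D(J, l) = (J + 2*6)*l + J = (J + 12)*l + J = (12 + J)*l + J = l*(12 + J) + J = J + l*(12 + J))
D(7, R(-2))*(37 + 8) = (7 + 12*(-2*(1 - 2)) + 7*(-2*(1 - 2)))*(37 + 8) = (7 + 12*(-2*(-1)) + 7*(-2*(-1)))*45 = (7 + 12*2 + 7*2)*45 = (7 + 24 + 14)*45 = 45*45 = 2025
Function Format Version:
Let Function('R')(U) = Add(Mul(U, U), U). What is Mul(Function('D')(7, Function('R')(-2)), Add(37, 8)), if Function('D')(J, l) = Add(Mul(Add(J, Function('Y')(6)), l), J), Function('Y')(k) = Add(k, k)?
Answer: 2025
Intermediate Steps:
Function('Y')(k) = Mul(2, k)
Function('R')(U) = Add(U, Pow(U, 2)) (Function('R')(U) = Add(Pow(U, 2), U) = Add(U, Pow(U, 2)))
Function('D')(J, l) = Add(J, Mul(l, Add(12, J))) (Function('D')(J, l) = Add(Mul(Add(J, Mul(2, 6)), l), J) = Add(Mul(Add(J, 12), l), J) = Add(Mul(Add(12, J), l), J) = Add(Mul(l, Add(12, J)), J) = Add(J, Mul(l, Add(12, J))))
Mul(Function('D')(7, Function('R')(-2)), Add(37, 8)) = Mul(Add(7, Mul(12, Mul(-2, Add(1, -2))), Mul(7, Mul(-2, Add(1, -2)))), Add(37, 8)) = Mul(Add(7, Mul(12, Mul(-2, -1)), Mul(7, Mul(-2, -1))), 45) = Mul(Add(7, Mul(12, 2), Mul(7, 2)), 45) = Mul(Add(7, 24, 14), 45) = Mul(45, 45) = 2025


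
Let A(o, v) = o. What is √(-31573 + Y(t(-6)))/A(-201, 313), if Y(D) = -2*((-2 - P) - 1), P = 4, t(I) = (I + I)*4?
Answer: -I*√31559/201 ≈ -0.88382*I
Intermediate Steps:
t(I) = 8*I (t(I) = (2*I)*4 = 8*I)
Y(D) = 14 (Y(D) = -2*((-2 - 1*4) - 1) = -2*((-2 - 4) - 1) = -2*(-6 - 1) = -2*(-7) = 14)
√(-31573 + Y(t(-6)))/A(-201, 313) = √(-31573 + 14)/(-201) = √(-31559)*(-1/201) = (I*√31559)*(-1/201) = -I*√31559/201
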